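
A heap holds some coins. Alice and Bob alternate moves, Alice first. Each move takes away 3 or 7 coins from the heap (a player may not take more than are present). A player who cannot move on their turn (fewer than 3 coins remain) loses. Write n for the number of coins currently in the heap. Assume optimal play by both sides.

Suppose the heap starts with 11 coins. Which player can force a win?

Compute win/loss labels from the base case upward. A position with no move is L. Any other position is W if it can reach an L in one move, else L.
n=0: no move → L
n=1: no move → L
n=2: no move → L
n=3: →0(L), so W
n=4: →1(L), so W
n=5: →2(L), so W
n=6: →3(W) only, which is W, so L
n=7: →0(L), so W
n=8: →1(L), so W
n=9: →6(L), so W
n=10: →7(W), 3(W) — all W, so L
n=11: →8(W), 4(W) — all W, so L
The starting position 11 is L: whatever Alice does, the opponent receives a W position.

Bob wins.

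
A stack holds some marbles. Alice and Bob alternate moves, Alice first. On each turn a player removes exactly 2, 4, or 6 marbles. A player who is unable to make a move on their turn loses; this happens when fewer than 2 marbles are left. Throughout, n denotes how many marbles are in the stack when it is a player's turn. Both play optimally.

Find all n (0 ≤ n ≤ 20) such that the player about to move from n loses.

0, 1, 8, 9, 16, 17

Compute win/loss labels from the base case upward. A position with no move is L. Any other position is W if it can reach an L in one move, else L.
n=0: no move → L
n=1: no move → L
n=2: reaches L-position 0 → W
n=3: reaches L-position 1 → W
n=4: reaches L-position 0 → W
n=5: reaches L-position 1 → W
n=6: reaches L-position 0 → W
n=7: reaches L-position 1 → W
n=8: only reaches 6(W), 4(W), 2(W), all W → L
n=9: only reaches 7(W), 5(W), 3(W), all W → L
n=10: reaches L-position 8 → W
n=11: reaches L-position 9 → W
n=12: reaches L-position 8 → W
n=13: reaches L-position 9 → W
n=14: reaches L-position 8 → W
n=15: reaches L-position 9 → W
n=16: only reaches 14(W), 12(W), 10(W), all W → L
n=17: only reaches 15(W), 13(W), 11(W), all W → L
n=18: reaches L-position 16 → W
n=19: reaches L-position 17 → W
n=20: reaches L-position 16 → W
Reading off the rows marked L gives the requested list; there are 6 such values of n.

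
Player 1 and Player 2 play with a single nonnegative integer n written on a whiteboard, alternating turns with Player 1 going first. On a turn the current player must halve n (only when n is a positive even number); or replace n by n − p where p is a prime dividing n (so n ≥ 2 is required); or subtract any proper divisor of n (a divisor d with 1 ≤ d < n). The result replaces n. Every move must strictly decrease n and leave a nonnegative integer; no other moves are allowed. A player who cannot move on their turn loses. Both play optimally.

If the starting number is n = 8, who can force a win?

Player 1 wins.

Build the W/L table. Terminal = L. A non-terminal position is W if it has a move to some L; otherwise it is L.
n=0: no move → L
n=1: no move → L
n=2: →0(L), so W
n=3: →0(L), so W
n=4: →2(W), 3(W) — all W, so L
n=5: →0(L), so W
n=6: →4(L), so W
n=7: →0(L), so W
n=8: →4(L), so W
The starting position 8 is W: Player 1 should move to 4, handing over an L position.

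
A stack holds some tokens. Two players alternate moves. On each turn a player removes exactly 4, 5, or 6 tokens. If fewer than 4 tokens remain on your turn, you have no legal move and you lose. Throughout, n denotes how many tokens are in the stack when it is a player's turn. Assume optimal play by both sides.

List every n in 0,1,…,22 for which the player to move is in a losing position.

0, 1, 2, 3, 10, 11, 12, 13, 20, 21, 22

Classify positions by backward induction: terminal positions (no move available) are L. From any other position, the mover wins iff some move reaches an L.
n=0: no move → L
n=1: no move → L
n=2: no move → L
n=3: no move → L
n=4: can move to 0, which is L ⇒ W
n=5: can move to 1, which is L ⇒ W
n=6: can move to 2, which is L ⇒ W
n=7: can move to 3, which is L ⇒ W
n=8: can move to 3, which is L ⇒ W
n=9: can move to 3, which is L ⇒ W
n=10: moves to 6(W), 5(W), 4(W); every one is W ⇒ L
n=11: moves to 7(W), 6(W), 5(W); every one is W ⇒ L
n=12: moves to 8(W), 7(W), 6(W); every one is W ⇒ L
n=13: moves to 9(W), 8(W), 7(W); every one is W ⇒ L
n=14: can move to 10, which is L ⇒ W
n=15: can move to 11, which is L ⇒ W
n=16: can move to 12, which is L ⇒ W
n=17: can move to 13, which is L ⇒ W
n=18: can move to 13, which is L ⇒ W
n=19: can move to 13, which is L ⇒ W
n=20: moves to 16(W), 15(W), 14(W); every one is W ⇒ L
n=21: moves to 17(W), 16(W), 15(W); every one is W ⇒ L
n=22: moves to 18(W), 17(W), 16(W); every one is W ⇒ L
Reading off the rows marked L gives the requested list; there are 11 such values of n.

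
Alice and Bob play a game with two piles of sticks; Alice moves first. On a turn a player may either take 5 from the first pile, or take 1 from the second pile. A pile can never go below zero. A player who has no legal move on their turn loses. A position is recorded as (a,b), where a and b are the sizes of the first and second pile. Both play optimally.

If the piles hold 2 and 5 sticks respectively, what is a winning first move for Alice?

Move to (2,4).

Compute win/loss labels from the base case upward. A position with no move is L. Any other position is W if it can reach an L in one move, else L.
No move ever increases a pile, so every position that can arise here has a ≤ 2 and b ≤ 5; it is enough to label the cells with 0 ≤ a ≤ 2 and 0 ≤ b ≤ 5.
Every move lowers a or b (never raises either), so fill the grid row by row in increasing a, and left to right within a row: each cell's successors are then already labelled.
      b=0  b=1  b=2  b=3  b=4  b=5
a=0:    L    W    L    W    L    W
a=1:    L    W    L    W    L    W
a=2:    L    W    L    W    L    W
Cells with no legal move (terminal, hence L): (0,0), (1,0), (2,0).
The remaining L cells, each justified by listing all of its moves:
(0,2): only reaches (0,1)(W), which is W → L
(0,4): only reaches (0,3)(W), which is W → L
(1,2): only reaches (1,1)(W), which is W → L
(1,4): only reaches (1,3)(W), which is W → L
(2,2): only reaches (2,1)(W), which is W → L
(2,4): only reaches (2,3)(W), which is W → L
Every other cell has at least one move into one of the L cells above, so it is W.
From (2,5), the L positions reachable in one move are: (2,4).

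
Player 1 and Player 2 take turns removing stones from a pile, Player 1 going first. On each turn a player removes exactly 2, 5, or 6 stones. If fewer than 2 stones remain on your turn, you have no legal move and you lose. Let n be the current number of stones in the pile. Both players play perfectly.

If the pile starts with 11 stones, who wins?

Player 2 wins.

Classify positions by backward induction: terminal positions (no move available) are L. From any other position, the mover wins iff some move reaches an L.
n=0: no move → L
n=1: no move → L
n=2: →0(L), so W
n=3: →1(L), so W
n=4: →2(W) only, which is W, so L
n=5: →0(L), so W
n=6: →4(L), so W
n=7: →1(L), so W
n=8: →6(W), 3(W), 2(W) — all W, so L
n=9: →4(L), so W
n=10: →8(L), so W
n=11: →9(W), 6(W), 5(W) — all W, so L
Every move from 11 reaches a W position, so the mover loses.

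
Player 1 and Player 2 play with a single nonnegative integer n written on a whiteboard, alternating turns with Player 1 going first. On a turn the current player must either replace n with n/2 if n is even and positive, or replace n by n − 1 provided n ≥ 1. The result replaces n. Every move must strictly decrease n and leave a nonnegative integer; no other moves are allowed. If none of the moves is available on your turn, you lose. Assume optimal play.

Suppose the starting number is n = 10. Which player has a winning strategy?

Build the W/L table. Terminal = L. A non-terminal position is W if it has a move to some L; otherwise it is L.
n=0: no move → L
n=1: →0(L), so W
n=2: →1(W) only, which is W, so L
n=3: →2(L), so W
n=4: →2(L), so W
n=5: →4(W) only, which is W, so L
n=6: →5(L), so W
n=7: →6(W) only, which is W, so L
n=8: →7(L), so W
n=9: →8(W) only, which is W, so L
n=10: →5(L), so W
From 10 Player 1 can move to 5, reaching an L position.

Player 1 wins.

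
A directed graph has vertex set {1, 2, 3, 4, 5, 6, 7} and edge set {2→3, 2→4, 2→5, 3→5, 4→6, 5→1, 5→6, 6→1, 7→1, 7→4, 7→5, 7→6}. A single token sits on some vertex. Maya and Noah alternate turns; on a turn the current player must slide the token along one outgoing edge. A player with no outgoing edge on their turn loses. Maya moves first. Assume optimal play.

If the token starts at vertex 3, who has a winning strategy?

Noah wins.

Use the standard recursion: the mover loses at a terminal position; elsewhere, the mover wins exactly when some move hands the opponent an L position.
Every edge goes from a vertex to one that appears earlier in the order 1, 6, 5, 3, 4, 7, 2, so processing vertices in that order labels each vertex after all of its successors.
1: no outgoing edge → L
6: can move to 1, which is L ⇒ W
5: can move to 1, which is L ⇒ W
3: the only move is to 5(W), a W ⇒ L
4: the only move is to 6(W), a W ⇒ L
7: can move to 4, which is L ⇒ W
2: can move to 4, which is L ⇒ W
Every move from 3 reaches a W position, so the mover loses.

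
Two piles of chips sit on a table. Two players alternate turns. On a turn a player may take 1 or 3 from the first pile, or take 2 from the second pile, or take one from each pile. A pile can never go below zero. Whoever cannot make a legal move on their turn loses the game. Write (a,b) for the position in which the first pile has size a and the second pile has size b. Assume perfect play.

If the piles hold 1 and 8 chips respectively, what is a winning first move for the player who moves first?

Build the W/L table. Terminal = L. A non-terminal position is W if it has a move to some L; otherwise it is L.
No move ever increases a pile, so every position that can arise here has a ≤ 1 and b ≤ 8; it is enough to label the cells with 0 ≤ a ≤ 1 and 0 ≤ b ≤ 8.
Every move lowers a or b (never raises either), so fill the grid row by row in increasing a, and left to right within a row: each cell's successors are then already labelled.
      b=0  b=1  b=2  b=3  b=4  b=5  b=6  b=7  b=8
a=0:    L    L    W    W    L    L    W    W    L
a=1:    W    W    W    L    W    W    W    L    W
Cells with no legal move (terminal, hence L): (0,0), (0,1).
The remaining L cells, each justified by listing all of its moves:
(0,4): only reaches (0,2)(W), which is W → L
(0,5): only reaches (0,3)(W), which is W → L
(0,8): only reaches (0,6)(W), which is W → L
(1,3): only reaches (0,3)(W), (1,1)(W), (0,2)(W), all W → L
(1,7): only reaches (0,7)(W), (1,5)(W), (0,6)(W), all W → L
Every other cell has at least one move into one of the L cells above, so it is W.
From (1,8), the L positions reachable in one move are: (0,8).

Move to (0,8).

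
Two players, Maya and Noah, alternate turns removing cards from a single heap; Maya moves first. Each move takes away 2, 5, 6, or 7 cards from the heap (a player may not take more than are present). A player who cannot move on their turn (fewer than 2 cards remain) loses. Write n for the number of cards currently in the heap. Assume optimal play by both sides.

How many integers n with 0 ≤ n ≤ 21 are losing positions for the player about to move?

Positions with no move are L. A position that does have a move is losing for the player to move precisely when every available move leads to a winning position for the opponent. Fill in the labels:
n=0: no move → L
n=1: no move → L
n=2: reaches L-position 0 → W
n=3: reaches L-position 1 → W
n=4: only reaches 2(W), which is W → L
n=5: reaches L-position 0 → W
n=6: reaches L-position 4 → W
n=7: reaches L-position 1 → W
n=8: reaches L-position 1 → W
n=9: reaches L-position 4 → W
n=10: reaches L-position 4 → W
n=11: reaches L-position 4 → W
n=12: only reaches 10(W), 7(W), 6(W), 5(W), all W → L
n=13: only reaches 11(W), 8(W), 7(W), 6(W), all W → L
n=14: reaches L-position 12 → W
n=15: reaches L-position 13 → W
n=16: only reaches 14(W), 11(W), 10(W), 9(W), all W → L
n=17: reaches L-position 12 → W
n=18: reaches L-position 16 → W
n=19: reaches L-position 13 → W
n=20: reaches L-position 13 → W
n=21: reaches L-position 16 → W
L entries with 0 ≤ n ≤ 21: n = 0, 1, 4, 12, 13, 16; that makes 6.

6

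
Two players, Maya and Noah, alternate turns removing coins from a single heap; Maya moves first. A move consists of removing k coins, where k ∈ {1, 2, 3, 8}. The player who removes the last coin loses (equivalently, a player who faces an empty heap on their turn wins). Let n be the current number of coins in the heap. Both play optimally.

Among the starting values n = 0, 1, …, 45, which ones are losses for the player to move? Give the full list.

1, 5, 10, 14, 19, 23, 28, 32, 37, 41

Use the standard recursion: the mover wins at a terminal position; elsewhere, the mover wins exactly when some move hands the opponent an L position.
n=0: no move; the opponent has just taken the last coin and therefore loses → W
n=1: L (sole option 0(W) is W)
n=2: W (go to 1, an L position)
n=3: W (go to 1, an L position)
n=4: W (go to 1, an L position)
n=5: L (options 4(W), 3(W), 2(W) are all W)
n=6: W (go to 5, an L position)
n=7: W (go to 5, an L position)
n=8: W (go to 5, an L position)
n=9: W (go to 1, an L position)
n=10: L (options 9(W), 8(W), 7(W), 2(W) are all W)
n=11: W (go to 10, an L position)
n=12: W (go to 10, an L position)
n=13: W (go to 10, an L position)
n=14: L (options 13(W), 12(W), 11(W), 6(W) are all W)
n=15: W (go to 14, an L position)
n=16: W (go to 14, an L position)
n=17: W (go to 14, an L position)
n=18: W (go to 10, an L position)
n=19: L (options 18(W), 17(W), 16(W), 11(W) are all W)
n=20: W (go to 19, an L position)
n=21: W (go to 19, an L position)
n=22: W (go to 19, an L position)
n=23: L (options 22(W), 21(W), 20(W), 15(W) are all W)
n=24: W (go to 23, an L position)
n=25: W (go to 23, an L position)
n=26: W (go to 23, an L position)
n=27: W (go to 19, an L position)
n=28: L (options 27(W), 26(W), 25(W), 20(W) are all W)
n=29: W (go to 28, an L position)
n=30: W (go to 28, an L position)
n=31: W (go to 28, an L position)
n=32: L (options 31(W), 30(W), 29(W), 24(W) are all W)
n=33: W (go to 32, an L position)
n=34: W (go to 32, an L position)
n=35: W (go to 32, an L position)
n=36: W (go to 28, an L position)
n=37: L (options 36(W), 35(W), 34(W), 29(W) are all W)
n=38: W (go to 37, an L position)
n=39: W (go to 37, an L position)
n=40: W (go to 37, an L position)
n=41: L (options 40(W), 39(W), 38(W), 33(W) are all W)
n=42: W (go to 41, an L position)
n=43: W (go to 41, an L position)
n=44: W (go to 41, an L position)
n=45: W (go to 37, an L position)
The losing starting values of n are exactly the entries labelled L in this table (10 of them).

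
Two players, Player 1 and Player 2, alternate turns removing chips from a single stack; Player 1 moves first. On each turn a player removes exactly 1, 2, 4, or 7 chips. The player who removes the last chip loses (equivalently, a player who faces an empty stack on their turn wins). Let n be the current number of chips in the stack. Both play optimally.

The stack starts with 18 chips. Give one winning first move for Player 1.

Remove 2, leaving 16.

Compute win/loss labels from the base case upward. A position with no move is W. Any other position is W if it can reach an L in one move, else L.
n=0: no move; the opponent has just taken the last chip and therefore loses → W
n=1: the only move is to 0(W), a W ⇒ L
n=2: can move to 1, which is L ⇒ W
n=3: can move to 1, which is L ⇒ W
n=4: moves to 3(W), 2(W), 0(W); every one is W ⇒ L
n=5: can move to 4, which is L ⇒ W
n=6: can move to 4, which is L ⇒ W
n=7: moves to 6(W), 5(W), 3(W), 0(W); every one is W ⇒ L
n=8: can move to 7, which is L ⇒ W
n=9: can move to 7, which is L ⇒ W
n=10: moves to 9(W), 8(W), 6(W), 3(W); every one is W ⇒ L
n=11: can move to 10, which is L ⇒ W
n=12: can move to 10, which is L ⇒ W
n=13: moves to 12(W), 11(W), 9(W), 6(W); every one is W ⇒ L
n=14: can move to 13, which is L ⇒ W
n=15: can move to 13, which is L ⇒ W
n=16: moves to 15(W), 14(W), 12(W), 9(W); every one is W ⇒ L
n=17: can move to 16, which is L ⇒ W
n=18: can move to 16, which is L ⇒ W
From 18, the L positions reachable in one move are: 16.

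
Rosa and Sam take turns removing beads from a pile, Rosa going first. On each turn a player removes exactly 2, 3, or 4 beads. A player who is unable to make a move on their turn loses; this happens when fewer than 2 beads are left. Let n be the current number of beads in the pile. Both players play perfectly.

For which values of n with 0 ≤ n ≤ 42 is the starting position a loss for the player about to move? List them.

0, 1, 6, 7, 12, 13, 18, 19, 24, 25, 30, 31, 36, 37, 42

Positions with no move are L. A position that does have a move is losing for the player to move precisely when every available move leads to a winning position for the opponent. Fill in the labels:
n=0: no move → L
n=1: no move → L
n=2: can move to 0, which is L ⇒ W
n=3: can move to 1, which is L ⇒ W
n=4: can move to 1, which is L ⇒ W
n=5: can move to 1, which is L ⇒ W
n=6: moves to 4(W), 3(W), 2(W); every one is W ⇒ L
n=7: moves to 5(W), 4(W), 3(W); every one is W ⇒ L
n=8: can move to 6, which is L ⇒ W
n=9: can move to 7, which is L ⇒ W
n=10: can move to 7, which is L ⇒ W
n=11: can move to 7, which is L ⇒ W
n=12: moves to 10(W), 9(W), 8(W); every one is W ⇒ L
n=13: moves to 11(W), 10(W), 9(W); every one is W ⇒ L
n=14: can move to 12, which is L ⇒ W
n=15: can move to 13, which is L ⇒ W
n=16: can move to 13, which is L ⇒ W
n=17: can move to 13, which is L ⇒ W
n=18: moves to 16(W), 15(W), 14(W); every one is W ⇒ L
n=19: moves to 17(W), 16(W), 15(W); every one is W ⇒ L
n=20: can move to 18, which is L ⇒ W
n=21: can move to 19, which is L ⇒ W
n=22: can move to 19, which is L ⇒ W
n=23: can move to 19, which is L ⇒ W
n=24: moves to 22(W), 21(W), 20(W); every one is W ⇒ L
n=25: moves to 23(W), 22(W), 21(W); every one is W ⇒ L
n=26: can move to 24, which is L ⇒ W
n=27: can move to 25, which is L ⇒ W
n=28: can move to 25, which is L ⇒ W
n=29: can move to 25, which is L ⇒ W
n=30: moves to 28(W), 27(W), 26(W); every one is W ⇒ L
n=31: moves to 29(W), 28(W), 27(W); every one is W ⇒ L
n=32: can move to 30, which is L ⇒ W
n=33: can move to 31, which is L ⇒ W
n=34: can move to 31, which is L ⇒ W
n=35: can move to 31, which is L ⇒ W
n=36: moves to 34(W), 33(W), 32(W); every one is W ⇒ L
n=37: moves to 35(W), 34(W), 33(W); every one is W ⇒ L
n=38: can move to 36, which is L ⇒ W
n=39: can move to 37, which is L ⇒ W
n=40: can move to 37, which is L ⇒ W
n=41: can move to 37, which is L ⇒ W
n=42: moves to 40(W), 39(W), 38(W); every one is W ⇒ L
The losing starting values of n are exactly the entries labelled L in this table (15 of them).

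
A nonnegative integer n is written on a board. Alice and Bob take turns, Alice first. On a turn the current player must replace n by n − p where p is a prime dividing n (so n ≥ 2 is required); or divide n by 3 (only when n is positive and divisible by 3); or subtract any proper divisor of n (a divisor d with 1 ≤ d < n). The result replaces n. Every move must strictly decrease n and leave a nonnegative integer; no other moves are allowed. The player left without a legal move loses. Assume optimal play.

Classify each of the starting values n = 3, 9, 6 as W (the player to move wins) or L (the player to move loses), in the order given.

Use the standard recursion: the mover loses at a terminal position; elsewhere, the mover wins exactly when some move hands the opponent an L position.
n=0: no move → L
n=1: no move → L
n=2: can move to 0, which is L ⇒ W
n=3: can move to 0, which is L ⇒ W
n=4: moves to 2(W), 3(W); every one is W ⇒ L
n=5: can move to 0, which is L ⇒ W
n=6: can move to 4, which is L ⇒ W
n=7: can move to 0, which is L ⇒ W
n=8: can move to 4, which is L ⇒ W
n=9: moves to 3(W), 6(W), 8(W); every one is W ⇒ L

3: W, 9: L, 6: W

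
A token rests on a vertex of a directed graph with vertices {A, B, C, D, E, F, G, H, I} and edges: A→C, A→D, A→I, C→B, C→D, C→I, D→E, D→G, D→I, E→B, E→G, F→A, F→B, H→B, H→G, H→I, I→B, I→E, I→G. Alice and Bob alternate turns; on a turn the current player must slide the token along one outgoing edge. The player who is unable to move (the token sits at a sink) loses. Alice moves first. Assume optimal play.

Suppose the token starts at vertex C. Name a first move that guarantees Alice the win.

Work bottom-up. With no move the player to move loses. Otherwise the position is W if at least one move leads to an L position for the opponent, and L if every move leads to a W.
Every edge goes from a vertex to one that appears earlier in the order B, G, E, I, D, C, H, A, F, so processing vertices in that order labels each vertex after all of its successors.
B: no outgoing edge → L
G: no outgoing edge → L
E: can move to G, which is L ⇒ W
I: can move to G, which is L ⇒ W
D: can move to G, which is L ⇒ W
C: can move to B, which is L ⇒ W
H: can move to G, which is L ⇒ W
A: moves to C(W), D(W), I(W); every one is W ⇒ L
F: can move to A, which is L ⇒ W
From C, the L positions reachable in one move are: B.

Move to B.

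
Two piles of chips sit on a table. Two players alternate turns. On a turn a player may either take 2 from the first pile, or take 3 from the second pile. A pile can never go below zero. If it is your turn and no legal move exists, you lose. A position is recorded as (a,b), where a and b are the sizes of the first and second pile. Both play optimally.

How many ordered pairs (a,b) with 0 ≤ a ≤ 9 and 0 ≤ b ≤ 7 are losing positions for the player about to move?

42

Classify positions by backward induction: terminal positions (no move available) are L. From any other position, the mover wins iff some move reaches an L.
Every move lowers a or b (never raises either), so fill the grid row by row in increasing a, and left to right within a row: each cell's successors are then already labelled.
      b=0  b=1  b=2  b=3  b=4  b=5  b=6  b=7
a=0:    L    L    L    W    W    W    L    L
a=1:    L    L    L    W    W    W    L    L
a=2:    W    W    W    L    L    L    W    W
a=3:    W    W    W    L    L    L    W    W
a=4:    L    L    L    W    W    W    L    L
a=5:    L    L    L    W    W    W    L    L
a=6:    W    W    W    L    L    L    W    W
a=7:    W    W    W    L    L    L    W    W
a=8:    L    L    L    W    W    W    L    L
a=9:    L    L    L    W    W    W    L    L
Cells with no legal move (terminal, hence L): (0,0), (0,1), (0,2), (1,0), (1,1), (1,2).
The remaining L cells, each justified by listing all of its moves:
(0,6): L (sole option (0,3)(W) is W)
(0,7): L (sole option (0,4)(W) is W)
(1,6): L (sole option (1,3)(W) is W)
(1,7): L (sole option (1,4)(W) is W)
(2,3): L (options (0,3)(W), (2,0)(W) are all W)
(2,4): L (options (0,4)(W), (2,1)(W) are all W)
(2,5): L (options (0,5)(W), (2,2)(W) are all W)
(3,3): L (options (1,3)(W), (3,0)(W) are all W)
(3,4): L (options (1,4)(W), (3,1)(W) are all W)
(3,5): L (options (1,5)(W), (3,2)(W) are all W)
(4,0): L (sole option (2,0)(W) is W)
(4,1): L (sole option (2,1)(W) is W)
(4,2): L (sole option (2,2)(W) is W)
(4,6): L (options (2,6)(W), (4,3)(W) are all W)
(4,7): L (options (2,7)(W), (4,4)(W) are all W)
(5,0): L (sole option (3,0)(W) is W)
(5,1): L (sole option (3,1)(W) is W)
(5,2): L (sole option (3,2)(W) is W)
(5,6): L (options (3,6)(W), (5,3)(W) are all W)
(5,7): L (options (3,7)(W), (5,4)(W) are all W)
(6,3): L (options (4,3)(W), (6,0)(W) are all W)
(6,4): L (options (4,4)(W), (6,1)(W) are all W)
(6,5): L (options (4,5)(W), (6,2)(W) are all W)
(7,3): L (options (5,3)(W), (7,0)(W) are all W)
(7,4): L (options (5,4)(W), (7,1)(W) are all W)
(7,5): L (options (5,5)(W), (7,2)(W) are all W)
(8,0): L (sole option (6,0)(W) is W)
(8,1): L (sole option (6,1)(W) is W)
(8,2): L (sole option (6,2)(W) is W)
(8,6): L (options (6,6)(W), (8,3)(W) are all W)
(8,7): L (options (6,7)(W), (8,4)(W) are all W)
(9,0): L (sole option (7,0)(W) is W)
(9,1): L (sole option (7,1)(W) is W)
(9,2): L (sole option (7,2)(W) is W)
(9,6): L (options (7,6)(W), (9,3)(W) are all W)
(9,7): L (options (7,7)(W), (9,4)(W) are all W)
Every other cell has at least one move into one of the L cells above, so it is W.
L cells per row: a=0: 5, a=1: 5, a=2: 3, a=3: 3, a=4: 5, a=5: 5, a=6: 3, a=7: 3, a=8: 5, a=9: 5; total 42.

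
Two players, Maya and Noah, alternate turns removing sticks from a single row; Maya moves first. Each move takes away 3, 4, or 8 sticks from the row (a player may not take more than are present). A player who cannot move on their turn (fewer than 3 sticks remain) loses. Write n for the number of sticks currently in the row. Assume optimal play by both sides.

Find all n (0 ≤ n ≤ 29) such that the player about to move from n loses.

0, 1, 2, 7, 12, 13, 14, 19, 24, 25, 26

Label each position W (a win for the player to move) or L (a loss). A position with no legal move is L; any other position is W exactly when some move reaches an L, and L when every move reaches a W.
n=0: no move → L
n=1: no move → L
n=2: no move → L
n=3: can move to 0, which is L ⇒ W
n=4: can move to 1, which is L ⇒ W
n=5: can move to 2, which is L ⇒ W
n=6: can move to 2, which is L ⇒ W
n=7: moves to 4(W), 3(W); every one is W ⇒ L
n=8: can move to 0, which is L ⇒ W
n=9: can move to 1, which is L ⇒ W
n=10: can move to 7, which is L ⇒ W
n=11: can move to 7, which is L ⇒ W
n=12: moves to 9(W), 8(W), 4(W); every one is W ⇒ L
n=13: moves to 10(W), 9(W), 5(W); every one is W ⇒ L
n=14: moves to 11(W), 10(W), 6(W); every one is W ⇒ L
n=15: can move to 12, which is L ⇒ W
n=16: can move to 13, which is L ⇒ W
n=17: can move to 14, which is L ⇒ W
n=18: can move to 14, which is L ⇒ W
n=19: moves to 16(W), 15(W), 11(W); every one is W ⇒ L
n=20: can move to 12, which is L ⇒ W
n=21: can move to 13, which is L ⇒ W
n=22: can move to 19, which is L ⇒ W
n=23: can move to 19, which is L ⇒ W
n=24: moves to 21(W), 20(W), 16(W); every one is W ⇒ L
n=25: moves to 22(W), 21(W), 17(W); every one is W ⇒ L
n=26: moves to 23(W), 22(W), 18(W); every one is W ⇒ L
n=27: can move to 24, which is L ⇒ W
n=28: can move to 25, which is L ⇒ W
n=29: can move to 26, which is L ⇒ W
The losing starting values of n are exactly the entries labelled L in this table (11 of them).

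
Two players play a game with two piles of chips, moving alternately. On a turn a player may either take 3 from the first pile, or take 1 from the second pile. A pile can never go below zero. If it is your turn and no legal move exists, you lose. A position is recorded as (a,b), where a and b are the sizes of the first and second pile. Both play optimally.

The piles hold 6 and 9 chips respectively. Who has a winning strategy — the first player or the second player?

The first player wins.

Label each position W (a win for the player to move) or L (a loss). A position with no legal move is L; any other position is W exactly when some move reaches an L, and L when every move reaches a W.
No move ever increases a pile, so every position that can arise here has a ≤ 6 and b ≤ 9; it is enough to label the cells with 0 ≤ a ≤ 6 and 0 ≤ b ≤ 9.
Every move lowers a or b (never raises either), so fill the grid row by row in increasing a, and left to right within a row: each cell's successors are then already labelled.
      b=0  b=1  b=2  b=3  b=4  b=5  b=6  b=7  b=8  b=9
a=0:    L    W    L    W    L    W    L    W    L    W
a=1:    L    W    L    W    L    W    L    W    L    W
a=2:    L    W    L    W    L    W    L    W    L    W
a=3:    W    L    W    L    W    L    W    L    W    L
a=4:    W    L    W    L    W    L    W    L    W    L
a=5:    W    L    W    L    W    L    W    L    W    L
a=6:    L    W    L    W    L    W    L    W    L    W
Cells with no legal move (terminal, hence L): (0,0), (1,0), (2,0).
The remaining L cells, each justified by listing all of its moves:
(0,2): only reaches (0,1)(W), which is W → L
(0,4): only reaches (0,3)(W), which is W → L
(0,6): only reaches (0,5)(W), which is W → L
(0,8): only reaches (0,7)(W), which is W → L
(1,2): only reaches (1,1)(W), which is W → L
(1,4): only reaches (1,3)(W), which is W → L
(1,6): only reaches (1,5)(W), which is W → L
(1,8): only reaches (1,7)(W), which is W → L
(2,2): only reaches (2,1)(W), which is W → L
(2,4): only reaches (2,3)(W), which is W → L
(2,6): only reaches (2,5)(W), which is W → L
(2,8): only reaches (2,7)(W), which is W → L
(3,1): only reaches (0,1)(W), (3,0)(W), all W → L
(3,3): only reaches (0,3)(W), (3,2)(W), all W → L
(3,5): only reaches (0,5)(W), (3,4)(W), all W → L
(3,7): only reaches (0,7)(W), (3,6)(W), all W → L
(3,9): only reaches (0,9)(W), (3,8)(W), all W → L
(4,1): only reaches (1,1)(W), (4,0)(W), all W → L
(4,3): only reaches (1,3)(W), (4,2)(W), all W → L
(4,5): only reaches (1,5)(W), (4,4)(W), all W → L
(4,7): only reaches (1,7)(W), (4,6)(W), all W → L
(4,9): only reaches (1,9)(W), (4,8)(W), all W → L
(5,1): only reaches (2,1)(W), (5,0)(W), all W → L
(5,3): only reaches (2,3)(W), (5,2)(W), all W → L
(5,5): only reaches (2,5)(W), (5,4)(W), all W → L
(5,7): only reaches (2,7)(W), (5,6)(W), all W → L
(5,9): only reaches (2,9)(W), (5,8)(W), all W → L
(6,0): only reaches (3,0)(W), which is W → L
(6,2): only reaches (3,2)(W), (6,1)(W), all W → L
(6,4): only reaches (3,4)(W), (6,3)(W), all W → L
(6,6): only reaches (3,6)(W), (6,5)(W), all W → L
(6,8): only reaches (3,8)(W), (6,7)(W), all W → L
Every other cell has at least one move into one of the L cells above, so it is W.
The starting position (6,9) is W: the player to move should move to (3,9), handing over an L position.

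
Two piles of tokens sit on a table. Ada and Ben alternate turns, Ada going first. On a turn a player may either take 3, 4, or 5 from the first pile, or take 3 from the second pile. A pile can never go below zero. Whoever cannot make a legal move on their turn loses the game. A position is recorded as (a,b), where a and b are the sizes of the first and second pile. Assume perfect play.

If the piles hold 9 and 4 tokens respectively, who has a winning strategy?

Compute win/loss labels from the base case upward. A position with no move is L. Any other position is W if it can reach an L in one move, else L.
No move ever increases a pile, so every position that can arise here has a ≤ 9 and b ≤ 4; it is enough to label the cells with 0 ≤ a ≤ 9 and 0 ≤ b ≤ 4.
Every move lowers a or b (never raises either), so fill the grid row by row in increasing a, and left to right within a row: each cell's successors are then already labelled.
      b=0  b=1  b=2  b=3  b=4
a=0:    L    L    L    W    W
a=1:    L    L    L    W    W
a=2:    L    L    L    W    W
a=3:    W    W    W    L    L
a=4:    W    W    W    L    L
a=5:    W    W    W    L    L
a=6:    W    W    W    W    W
a=7:    W    W    W    W    W
a=8:    L    L    L    W    W
a=9:    L    L    L    W    W
Cells with no legal move (terminal, hence L): (0,0), (0,1), (0,2), (1,0), (1,1), (1,2), (2,0), (2,1), (2,2).
The remaining L cells, each justified by listing all of its moves:
(3,3): L (options (0,3)(W), (3,0)(W) are all W)
(3,4): L (options (0,4)(W), (3,1)(W) are all W)
(4,3): L (options (1,3)(W), (0,3)(W), (4,0)(W) are all W)
(4,4): L (options (1,4)(W), (0,4)(W), (4,1)(W) are all W)
(5,3): L (options (2,3)(W), (1,3)(W), (0,3)(W), (5,0)(W) are all W)
(5,4): L (options (2,4)(W), (1,4)(W), (0,4)(W), (5,1)(W) are all W)
(8,0): L (options (5,0)(W), (4,0)(W), (3,0)(W) are all W)
(8,1): L (options (5,1)(W), (4,1)(W), (3,1)(W) are all W)
(8,2): L (options (5,2)(W), (4,2)(W), (3,2)(W) are all W)
(9,0): L (options (6,0)(W), (5,0)(W), (4,0)(W) are all W)
(9,1): L (options (6,1)(W), (5,1)(W), (4,1)(W) are all W)
(9,2): L (options (6,2)(W), (5,2)(W), (4,2)(W) are all W)
Every other cell has at least one move into one of the L cells above, so it is W.
From (9,4) Ada can move to (5,4), reaching an L position.

Ada wins.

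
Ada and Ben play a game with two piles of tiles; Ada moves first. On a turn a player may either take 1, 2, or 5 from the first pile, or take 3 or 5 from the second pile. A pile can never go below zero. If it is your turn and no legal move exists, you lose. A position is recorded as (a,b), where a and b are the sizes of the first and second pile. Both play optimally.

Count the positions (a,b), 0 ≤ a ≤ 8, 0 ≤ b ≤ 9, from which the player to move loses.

30

Use the standard recursion: the mover loses at a terminal position; elsewhere, the mover wins exactly when some move hands the opponent an L position.
Every move lowers a or b (never raises either), so fill the grid row by row in increasing a, and left to right within a row: each cell's successors are then already labelled.
      b=0  b=1  b=2  b=3  b=4  b=5  b=6  b=7  b=8  b=9
a=0:    L    L    L    W    W    W    W    W    L    L
a=1:    W    W    W    L    L    L    W    W    W    W
a=2:    W    W    W    W    W    W    L    L    W    W
a=3:    L    L    L    W    W    W    W    W    L    L
a=4:    W    W    W    L    L    L    W    W    W    W
a=5:    W    W    W    W    W    W    L    L    W    W
a=6:    L    L    L    W    W    W    W    W    L    L
a=7:    W    W    W    L    L    L    W    W    W    W
a=8:    W    W    W    W    W    W    L    L    W    W
Cells with no legal move (terminal, hence L): (0,0), (0,1), (0,2).
The remaining L cells, each justified by listing all of its moves:
(0,8): moves to (0,5)(W), (0,3)(W); every one is W ⇒ L
(0,9): moves to (0,6)(W), (0,4)(W); every one is W ⇒ L
(1,3): moves to (0,3)(W), (1,0)(W); every one is W ⇒ L
(1,4): moves to (0,4)(W), (1,1)(W); every one is W ⇒ L
(1,5): moves to (0,5)(W), (1,2)(W), (1,0)(W); every one is W ⇒ L
(2,6): moves to (1,6)(W), (0,6)(W), (2,3)(W), (2,1)(W); every one is W ⇒ L
(2,7): moves to (1,7)(W), (0,7)(W), (2,4)(W), (2,2)(W); every one is W ⇒ L
(3,0): moves to (2,0)(W), (1,0)(W); every one is W ⇒ L
(3,1): moves to (2,1)(W), (1,1)(W); every one is W ⇒ L
(3,2): moves to (2,2)(W), (1,2)(W); every one is W ⇒ L
(3,8): moves to (2,8)(W), (1,8)(W), (3,5)(W), (3,3)(W); every one is W ⇒ L
(3,9): moves to (2,9)(W), (1,9)(W), (3,6)(W), (3,4)(W); every one is W ⇒ L
(4,3): moves to (3,3)(W), (2,3)(W), (4,0)(W); every one is W ⇒ L
(4,4): moves to (3,4)(W), (2,4)(W), (4,1)(W); every one is W ⇒ L
(4,5): moves to (3,5)(W), (2,5)(W), (4,2)(W), (4,0)(W); every one is W ⇒ L
(5,6): moves to (4,6)(W), (3,6)(W), (0,6)(W), (5,3)(W), (5,1)(W); every one is W ⇒ L
(5,7): moves to (4,7)(W), (3,7)(W), (0,7)(W), (5,4)(W), (5,2)(W); every one is W ⇒ L
(6,0): moves to (5,0)(W), (4,0)(W), (1,0)(W); every one is W ⇒ L
(6,1): moves to (5,1)(W), (4,1)(W), (1,1)(W); every one is W ⇒ L
(6,2): moves to (5,2)(W), (4,2)(W), (1,2)(W); every one is W ⇒ L
(6,8): moves to (5,8)(W), (4,8)(W), (1,8)(W), (6,5)(W), (6,3)(W); every one is W ⇒ L
(6,9): moves to (5,9)(W), (4,9)(W), (1,9)(W), (6,6)(W), (6,4)(W); every one is W ⇒ L
(7,3): moves to (6,3)(W), (5,3)(W), (2,3)(W), (7,0)(W); every one is W ⇒ L
(7,4): moves to (6,4)(W), (5,4)(W), (2,4)(W), (7,1)(W); every one is W ⇒ L
(7,5): moves to (6,5)(W), (5,5)(W), (2,5)(W), (7,2)(W), (7,0)(W); every one is W ⇒ L
(8,6): moves to (7,6)(W), (6,6)(W), (3,6)(W), (8,3)(W), (8,1)(W); every one is W ⇒ L
(8,7): moves to (7,7)(W), (6,7)(W), (3,7)(W), (8,4)(W), (8,2)(W); every one is W ⇒ L
Every other cell has at least one move into one of the L cells above, so it is W.
L cells per row: a=0: 5, a=1: 3, a=2: 2, a=3: 5, a=4: 3, a=5: 2, a=6: 5, a=7: 3, a=8: 2; total 30.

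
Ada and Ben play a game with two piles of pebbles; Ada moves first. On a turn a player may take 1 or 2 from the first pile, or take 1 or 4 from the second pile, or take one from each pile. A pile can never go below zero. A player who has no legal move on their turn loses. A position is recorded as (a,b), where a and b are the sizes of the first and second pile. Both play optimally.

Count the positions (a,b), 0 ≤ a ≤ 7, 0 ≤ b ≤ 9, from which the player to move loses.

24

Use the standard recursion: the mover loses at a terminal position; elsewhere, the mover wins exactly when some move hands the opponent an L position.
Every move lowers a or b (never raises either), so fill the grid row by row in increasing a, and left to right within a row: each cell's successors are then already labelled.
      b=0  b=1  b=2  b=3  b=4  b=5  b=6  b=7  b=8  b=9
a=0:    L    W    L    W    W    L    W    L    W    W
a=1:    W    W    W    W    L    W    W    W    W    L
a=2:    W    L    W    L    W    W    L    W    L    W
a=3:    L    W    W    W    W    L    W    W    W    W
a=4:    W    W    L    W    L    W    W    L    W    L
a=5:    W    L    W    W    W    W    L    W    W    W
a=6:    L    W    W    L    W    L    W    W    L    W
a=7:    W    W    L    W    W    W    W    L    W    W
Cells with no legal move (terminal, hence L): (0,0).
The remaining L cells, each justified by listing all of its moves:
(0,2): →(0,1)(W) only, which is W, so L
(0,5): →(0,4)(W), (0,1)(W) — all W, so L
(0,7): →(0,6)(W), (0,3)(W) — all W, so L
(1,4): →(0,4)(W), (1,3)(W), (1,0)(W), (0,3)(W) — all W, so L
(1,9): →(0,9)(W), (1,8)(W), (1,5)(W), (0,8)(W) — all W, so L
(2,1): →(1,1)(W), (0,1)(W), (2,0)(W), (1,0)(W) — all W, so L
(2,3): →(1,3)(W), (0,3)(W), (2,2)(W), (1,2)(W) — all W, so L
(2,6): →(1,6)(W), (0,6)(W), (2,5)(W), (2,2)(W), (1,5)(W) — all W, so L
(2,8): →(1,8)(W), (0,8)(W), (2,7)(W), (2,4)(W), (1,7)(W) — all W, so L
(3,0): →(2,0)(W), (1,0)(W) — all W, so L
(3,5): →(2,5)(W), (1,5)(W), (3,4)(W), (3,1)(W), (2,4)(W) — all W, so L
(4,2): →(3,2)(W), (2,2)(W), (4,1)(W), (3,1)(W) — all W, so L
(4,4): →(3,4)(W), (2,4)(W), (4,3)(W), (4,0)(W), (3,3)(W) — all W, so L
(4,7): →(3,7)(W), (2,7)(W), (4,6)(W), (4,3)(W), (3,6)(W) — all W, so L
(4,9): →(3,9)(W), (2,9)(W), (4,8)(W), (4,5)(W), (3,8)(W) — all W, so L
(5,1): →(4,1)(W), (3,1)(W), (5,0)(W), (4,0)(W) — all W, so L
(5,6): →(4,6)(W), (3,6)(W), (5,5)(W), (5,2)(W), (4,5)(W) — all W, so L
(6,0): →(5,0)(W), (4,0)(W) — all W, so L
(6,3): →(5,3)(W), (4,3)(W), (6,2)(W), (5,2)(W) — all W, so L
(6,5): →(5,5)(W), (4,5)(W), (6,4)(W), (6,1)(W), (5,4)(W) — all W, so L
(6,8): →(5,8)(W), (4,8)(W), (6,7)(W), (6,4)(W), (5,7)(W) — all W, so L
(7,2): →(6,2)(W), (5,2)(W), (7,1)(W), (6,1)(W) — all W, so L
(7,7): →(6,7)(W), (5,7)(W), (7,6)(W), (7,3)(W), (6,6)(W) — all W, so L
Every other cell has at least one move into one of the L cells above, so it is W.
L cells per row: a=0: 4, a=1: 2, a=2: 4, a=3: 2, a=4: 4, a=5: 2, a=6: 4, a=7: 2; total 24.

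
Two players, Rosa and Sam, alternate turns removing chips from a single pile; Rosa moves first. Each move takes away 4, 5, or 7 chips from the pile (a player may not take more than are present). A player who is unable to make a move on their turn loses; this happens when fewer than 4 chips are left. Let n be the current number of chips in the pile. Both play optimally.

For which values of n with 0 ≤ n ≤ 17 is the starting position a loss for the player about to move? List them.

0, 1, 2, 3, 11, 12, 13, 14

Build the W/L table. Terminal = L. A non-terminal position is W if it has a move to some L; otherwise it is L.
n=0: no move → L
n=1: no move → L
n=2: no move → L
n=3: no move → L
n=4: can move to 0, which is L ⇒ W
n=5: can move to 1, which is L ⇒ W
n=6: can move to 2, which is L ⇒ W
n=7: can move to 3, which is L ⇒ W
n=8: can move to 3, which is L ⇒ W
n=9: can move to 2, which is L ⇒ W
n=10: can move to 3, which is L ⇒ W
n=11: moves to 7(W), 6(W), 4(W); every one is W ⇒ L
n=12: moves to 8(W), 7(W), 5(W); every one is W ⇒ L
n=13: moves to 9(W), 8(W), 6(W); every one is W ⇒ L
n=14: moves to 10(W), 9(W), 7(W); every one is W ⇒ L
n=15: can move to 11, which is L ⇒ W
n=16: can move to 12, which is L ⇒ W
n=17: can move to 13, which is L ⇒ W
The losing starting values of n are exactly the entries labelled L in this table (8 of them).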